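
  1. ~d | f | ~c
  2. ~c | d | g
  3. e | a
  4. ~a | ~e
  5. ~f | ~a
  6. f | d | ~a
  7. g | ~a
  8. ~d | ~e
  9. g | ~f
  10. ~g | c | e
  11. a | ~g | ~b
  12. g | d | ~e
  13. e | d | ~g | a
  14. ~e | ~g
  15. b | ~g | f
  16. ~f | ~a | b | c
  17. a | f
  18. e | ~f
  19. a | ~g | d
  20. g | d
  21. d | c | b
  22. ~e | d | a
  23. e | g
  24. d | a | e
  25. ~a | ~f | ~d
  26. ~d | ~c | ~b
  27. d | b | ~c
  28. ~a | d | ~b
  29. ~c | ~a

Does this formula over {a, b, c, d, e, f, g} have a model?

Try e = 1.
(~a) alone gives a = 0.
(~d) alone gives d = 0.
That conflicts with the unit clause (d).
So e must be the other value — set e = 0.
(a) alone gives a = 1.
(~f) alone gives f = 0.
(d) alone gives d = 1.
(~c) alone gives c = 0.
(g) alone gives g = 1.
That conflicts with the unit clause (~g).
Either choice for e ends in contradiction.
No assignment satisfies every clause.

Unsatisfiable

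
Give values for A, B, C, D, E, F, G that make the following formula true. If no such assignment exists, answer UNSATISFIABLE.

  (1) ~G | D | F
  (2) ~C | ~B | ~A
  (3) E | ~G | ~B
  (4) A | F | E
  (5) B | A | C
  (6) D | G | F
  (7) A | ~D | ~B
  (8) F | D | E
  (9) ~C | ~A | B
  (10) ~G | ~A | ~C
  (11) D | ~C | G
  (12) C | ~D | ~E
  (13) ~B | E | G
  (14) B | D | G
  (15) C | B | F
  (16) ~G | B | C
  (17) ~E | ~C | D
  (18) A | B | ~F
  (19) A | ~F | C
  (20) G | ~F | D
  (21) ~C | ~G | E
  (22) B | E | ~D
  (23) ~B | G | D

Branch on G: set G = 1.
Branch on D: set D = 0.
From the singleton clause (F), F = 1.
Branch on E: set E = 1.
From the singleton clause (~C), C = 0.
From the singleton clause (B), B = 1.
From the singleton clause (A), A = 1.
Every clause now holds.

A ↦ 1,  B ↦ 1,  C ↦ 0,  D ↦ 0,  E ↦ 1,  F ↦ 1,  G ↦ 1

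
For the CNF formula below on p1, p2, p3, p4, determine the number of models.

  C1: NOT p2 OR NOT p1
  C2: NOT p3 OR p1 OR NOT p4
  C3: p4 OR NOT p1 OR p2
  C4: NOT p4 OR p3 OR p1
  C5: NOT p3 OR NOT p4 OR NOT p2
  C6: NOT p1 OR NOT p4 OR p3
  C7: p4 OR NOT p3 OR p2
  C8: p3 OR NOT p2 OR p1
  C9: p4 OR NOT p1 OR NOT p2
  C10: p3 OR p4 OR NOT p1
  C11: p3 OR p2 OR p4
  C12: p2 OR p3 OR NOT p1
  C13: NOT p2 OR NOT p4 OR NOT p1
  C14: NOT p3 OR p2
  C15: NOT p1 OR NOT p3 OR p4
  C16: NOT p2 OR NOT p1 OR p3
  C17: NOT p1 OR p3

There are 2^4 = 16 truth assignments over (p1, p2, p3, p4).
Check each against the 17 clauses (columns in the order p1, p2, p3, p4):
  F F F F  ✗ fails (p3 OR p2 OR p4)
  F F F T  ✗ fails (NOT p4 OR p3 OR p1)
  F F T F  ✗ fails (p4 OR NOT p3 OR p2)
  F F T T  ✗ fails (NOT p3 OR p1 OR NOT p4)
  F T F F  ✗ fails (p3 OR NOT p2 OR p1)
  F T F T  ✗ fails (NOT p4 OR p3 OR p1)
  F T T F  ✓ satisfies all
  F T T T  ✗ fails (NOT p3 OR p1 OR NOT p4)
  T F F F  ✗ fails (p4 OR NOT p1 OR p2)
  T F F T  ✗ fails (NOT p1 OR NOT p4 OR p3)
  T F T F  ✗ fails (p4 OR NOT p1 OR p2)
  T F T T  ✗ fails (NOT p3 OR p2)
  T T F F  ✗ fails (NOT p2 OR NOT p1)
  T T F T  ✗ fails (NOT p2 OR NOT p1)
  T T T F  ✗ fails (NOT p2 OR NOT p1)
  T T T T  ✗ fails (NOT p2 OR NOT p1)
1 of the 16 rows is a model.

1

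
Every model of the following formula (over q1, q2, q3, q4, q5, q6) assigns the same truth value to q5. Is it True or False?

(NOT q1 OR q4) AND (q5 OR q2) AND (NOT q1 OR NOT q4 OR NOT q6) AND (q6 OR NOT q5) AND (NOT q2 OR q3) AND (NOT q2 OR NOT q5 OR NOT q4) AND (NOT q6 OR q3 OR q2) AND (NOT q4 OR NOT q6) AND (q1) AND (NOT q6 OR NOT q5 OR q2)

Suppose q5 = true.
The clause (q6) is unit, so q6 = true.
The clause (NOT q4) is unit, so q4 = false.
The clause (NOT q1) is unit, so q1 = false.
That conflicts with the unit clause (q1).
So every satisfying assignment has q5 = False.

False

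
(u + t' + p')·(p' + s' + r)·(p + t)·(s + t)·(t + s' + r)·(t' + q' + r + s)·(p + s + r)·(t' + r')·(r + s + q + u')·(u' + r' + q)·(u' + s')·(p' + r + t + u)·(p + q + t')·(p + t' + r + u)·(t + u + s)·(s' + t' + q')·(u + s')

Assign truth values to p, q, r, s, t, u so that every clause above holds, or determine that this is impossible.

UNSATISFIABLE

Branch on p: set p = 1.
Branch on u: set u = 1.
From the singleton clause (s'), s = 0.
From the singleton clause (t), t = 1.
From the singleton clause (r'), r = 0.
From the singleton clause (q'), q = 0.
Now (q) is unsatisfied and unit — conflict.
So u must be the other value — set u = 0.
From the singleton clause (t'), t = 0.
From the singleton clause (s), s = 1.
Now (s') is unsatisfied and unit — conflict.
Neither u = 1 nor u = 0 works.
So p must be the other value — set p = 0.
From the singleton clause (t), t = 1.
From the singleton clause (r'), r = 0.
From the singleton clause (s), s = 1.
From the singleton clause (u'), u = 0.
Now (u) is unsatisfied and unit — conflict.
Neither p = 1 nor p = 0 works.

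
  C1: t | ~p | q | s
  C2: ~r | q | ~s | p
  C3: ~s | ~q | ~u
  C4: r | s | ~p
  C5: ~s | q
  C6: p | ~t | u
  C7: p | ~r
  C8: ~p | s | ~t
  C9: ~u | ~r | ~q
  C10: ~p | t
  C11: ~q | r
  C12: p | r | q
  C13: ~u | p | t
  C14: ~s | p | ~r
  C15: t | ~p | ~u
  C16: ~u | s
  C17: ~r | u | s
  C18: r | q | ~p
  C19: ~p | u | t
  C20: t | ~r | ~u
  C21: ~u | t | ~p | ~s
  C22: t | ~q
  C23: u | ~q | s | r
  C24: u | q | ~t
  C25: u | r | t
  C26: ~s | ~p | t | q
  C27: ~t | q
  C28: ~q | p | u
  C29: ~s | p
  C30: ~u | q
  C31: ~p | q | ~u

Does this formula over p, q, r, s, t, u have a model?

Yes, satisfiable

Case s = 1:
(q) alone gives q = 1.
(~u) alone gives u = 0.
(r) alone gives r = 1.
(p) alone gives p = 1.
(t) alone gives t = 1.
Every clause now holds.
A satisfying assignment: p: 1,  q: 1,  r: 1,  s: 1,  t: 1,  u: 0.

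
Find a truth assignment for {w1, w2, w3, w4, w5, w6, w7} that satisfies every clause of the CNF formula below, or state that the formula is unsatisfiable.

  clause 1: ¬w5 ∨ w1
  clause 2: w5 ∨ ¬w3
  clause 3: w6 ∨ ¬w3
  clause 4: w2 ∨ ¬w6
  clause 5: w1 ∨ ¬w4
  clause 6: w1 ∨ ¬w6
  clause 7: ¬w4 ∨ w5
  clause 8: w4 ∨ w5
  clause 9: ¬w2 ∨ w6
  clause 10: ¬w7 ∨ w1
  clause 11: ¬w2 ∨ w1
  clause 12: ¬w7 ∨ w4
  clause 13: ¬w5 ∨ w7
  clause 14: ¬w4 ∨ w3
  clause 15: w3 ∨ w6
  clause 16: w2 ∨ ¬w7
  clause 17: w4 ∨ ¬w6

w1: True, w2: True, w3: True, w4: True, w5: True, w6: True, w7: True

Try w5 = True.
The clause (w1) is unit, so w1 = True.
The clause (w7) is unit, so w7 = True.
The clause (w4) is unit, so w4 = True.
The clause (w3) is unit, so w3 = True.
The clause (w6) is unit, so w6 = True.
The clause (w2) is unit, so w2 = True.
This assignment satisfies each clause.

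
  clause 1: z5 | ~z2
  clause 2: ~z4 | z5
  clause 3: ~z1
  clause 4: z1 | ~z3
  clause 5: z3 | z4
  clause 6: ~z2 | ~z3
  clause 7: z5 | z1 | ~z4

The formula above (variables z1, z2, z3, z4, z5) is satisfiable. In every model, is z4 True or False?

Suppose z4 = 0.
The clause (~z1) is unit, so z1 = 0.
The clause (~z3) is unit, so z3 = 0.
Now (z3) is unsatisfied and unit — conflict.
So every satisfying assignment has z4 = True.

True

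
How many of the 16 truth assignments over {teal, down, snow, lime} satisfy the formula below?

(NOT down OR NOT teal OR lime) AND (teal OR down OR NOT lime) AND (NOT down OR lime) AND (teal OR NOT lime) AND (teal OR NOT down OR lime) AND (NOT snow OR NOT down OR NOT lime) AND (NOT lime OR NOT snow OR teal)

7

There are 2^4 = 16 truth assignments over (teal, down, snow, lime).
Check each against the 7 clauses (columns in the order teal, down, snow, lime):
  F F F F  ✓ satisfies all
  F F F T  ✗ fails (teal OR down OR NOT lime)
  F F T F  ✓ satisfies all
  F F T T  ✗ fails (teal OR down OR NOT lime)
  F T F F  ✗ fails (NOT down OR lime)
  F T F T  ✗ fails (teal OR NOT lime)
  F T T F  ✗ fails (NOT down OR lime)
  F T T T  ✗ fails (teal OR NOT lime)
  T F F F  ✓ satisfies all
  T F F T  ✓ satisfies all
  T F T F  ✓ satisfies all
  T F T T  ✓ satisfies all
  T T F F  ✗ fails (NOT down OR NOT teal OR lime)
  T T F T  ✓ satisfies all
  T T T F  ✗ fails (NOT down OR NOT teal OR lime)
  T T T T  ✗ fails (NOT snow OR NOT down OR NOT lime)
7 of the 16 rows are models.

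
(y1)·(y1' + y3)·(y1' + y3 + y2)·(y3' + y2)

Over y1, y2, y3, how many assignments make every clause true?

1

There are 2^3 = 8 truth assignments over (y1, y2, y3).
Check each against the 4 clauses (columns in the order y1, y2, y3):
  F F F  ✗ fails (y1)
  F F T  ✗ fails (y1)
  F T F  ✗ fails (y1)
  F T T  ✗ fails (y1)
  T F F  ✗ fails (y1' + y3)
  T F T  ✗ fails (y3' + y2)
  T T F  ✗ fails (y1' + y3)
  T T T  ✓ satisfies all
1 of the 8 rows is a model.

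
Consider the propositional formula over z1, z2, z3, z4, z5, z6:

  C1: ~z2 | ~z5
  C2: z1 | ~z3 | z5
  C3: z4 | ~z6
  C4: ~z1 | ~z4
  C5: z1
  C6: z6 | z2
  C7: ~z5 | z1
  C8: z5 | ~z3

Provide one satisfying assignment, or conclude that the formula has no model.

The clause (z1) is unit, so z1 = 1.
The clause (~z4) is unit, so z4 = 0.
The clause (~z6) is unit, so z6 = 0.
The clause (z2) is unit, so z2 = 1.
The clause (~z5) is unit, so z5 = 0.
The clause (~z3) is unit, so z3 = 0.
Every clause now holds.

z1: 1,  z2: 1,  z3: 0,  z4: 0,  z5: 0,  z6: 0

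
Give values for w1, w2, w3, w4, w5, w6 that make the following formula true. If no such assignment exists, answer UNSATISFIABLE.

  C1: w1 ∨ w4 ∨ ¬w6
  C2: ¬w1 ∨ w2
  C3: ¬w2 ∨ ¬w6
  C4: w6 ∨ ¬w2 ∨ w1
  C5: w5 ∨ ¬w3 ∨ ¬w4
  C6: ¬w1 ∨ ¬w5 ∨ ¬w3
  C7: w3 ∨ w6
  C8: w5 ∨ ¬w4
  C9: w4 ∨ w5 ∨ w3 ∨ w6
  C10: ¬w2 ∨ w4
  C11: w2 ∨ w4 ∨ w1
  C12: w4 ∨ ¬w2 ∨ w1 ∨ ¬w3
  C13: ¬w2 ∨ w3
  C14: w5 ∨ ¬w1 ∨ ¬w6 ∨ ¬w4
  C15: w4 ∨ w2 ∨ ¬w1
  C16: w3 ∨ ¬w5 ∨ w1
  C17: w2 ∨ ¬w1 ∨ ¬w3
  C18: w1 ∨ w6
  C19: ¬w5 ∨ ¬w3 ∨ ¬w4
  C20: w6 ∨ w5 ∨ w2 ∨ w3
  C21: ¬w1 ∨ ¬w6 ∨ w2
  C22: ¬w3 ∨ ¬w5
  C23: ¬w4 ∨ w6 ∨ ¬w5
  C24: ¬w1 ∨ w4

Case w1 = False:
The clause (w6) is unit, so w6 = True.
The clause (w4) is unit, so w4 = True.
The clause (¬w2) is unit, so w2 = False.
The clause (w5) is unit, so w5 = True.
The clause (w3) is unit, so w3 = True.
That conflicts with the unit clause (¬w3).
Backtrack on w1: now try w1 = True.
The clause (w2) is unit, so w2 = True.
The clause (¬w6) is unit, so w6 = False.
The clause (w3) is unit, so w3 = True.
The clause (¬w5) is unit, so w5 = False.
The clause (¬w4) is unit, so w4 = False.
That conflicts with the unit clause (w4).
Neither w1 = True nor w1 = False works.

UNSATISFIABLE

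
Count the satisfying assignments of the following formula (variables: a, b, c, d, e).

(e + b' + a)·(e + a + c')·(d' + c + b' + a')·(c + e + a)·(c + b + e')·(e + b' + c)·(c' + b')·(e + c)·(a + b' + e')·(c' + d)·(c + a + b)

There are 2^5 = 32 truth assignments over (a, b, c, d, e).
Split on e. With e = 1, the clauses containing e are satisfied and e' drops from the rest; 3 of the 2^4 = 16 assignments to the other variables satisfy what remains.
With e = 0, by the same count on the reduced clause set, 1 assignment works.
Total: 3 + 1 = 4.

4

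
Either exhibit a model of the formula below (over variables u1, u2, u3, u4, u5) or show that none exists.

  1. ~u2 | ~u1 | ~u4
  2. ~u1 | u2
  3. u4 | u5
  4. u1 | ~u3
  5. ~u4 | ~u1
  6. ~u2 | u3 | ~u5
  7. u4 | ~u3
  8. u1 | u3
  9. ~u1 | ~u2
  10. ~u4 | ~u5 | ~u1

UNSATISFIABLE

Suppose u1 = 0.
From the singleton clause (~u3), u3 = 0.
Now (u3) is unsatisfied and unit — conflict.
Undo u1 and try u1 = 1.
From the singleton clause (u2), u2 = 1.
Now (~u2) is unsatisfied and unit — conflict.
Either choice for u1 ends in contradiction.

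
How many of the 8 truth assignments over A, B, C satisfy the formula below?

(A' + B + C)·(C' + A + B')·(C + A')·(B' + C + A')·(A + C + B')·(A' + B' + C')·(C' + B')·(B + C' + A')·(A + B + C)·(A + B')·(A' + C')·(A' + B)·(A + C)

1

There are 2^3 = 8 truth assignments over (A, B, C).
Check each against the 13 clauses (columns in the order A, B, C):
  F F F  ✗ fails (A + B + C)
  F F T  ✓ satisfies all
  F T F  ✗ fails (A + C + B')
  F T T  ✗ fails (C' + A + B')
  T F F  ✗ fails (A' + B + C)
  T F T  ✗ fails (B + C' + A')
  T T F  ✗ fails (C + A')
  T T T  ✗ fails (A' + B' + C')
1 of the 8 rows is a model.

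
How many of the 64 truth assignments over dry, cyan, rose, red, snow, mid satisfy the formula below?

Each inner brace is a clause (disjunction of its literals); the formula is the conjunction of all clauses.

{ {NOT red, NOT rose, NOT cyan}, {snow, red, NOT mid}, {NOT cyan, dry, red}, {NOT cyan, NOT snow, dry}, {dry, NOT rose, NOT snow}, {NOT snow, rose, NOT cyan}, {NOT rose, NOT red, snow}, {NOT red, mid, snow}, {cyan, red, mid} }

17

There are 2^6 = 64 truth assignments over (dry, cyan, rose, red, snow, mid).
Split on red. With red = true, the clauses containing red are satisfied and NOT red drops from the rest; 10 of the 2^5 = 32 assignments to the other variables satisfy what remains.
With red = false, by the same count on the reduced clause set, 7 assignments work.
(One model: dry=F, cyan=F, rose=F, red=F, snow=T, mid=T.)
Total: 10 + 7 = 17.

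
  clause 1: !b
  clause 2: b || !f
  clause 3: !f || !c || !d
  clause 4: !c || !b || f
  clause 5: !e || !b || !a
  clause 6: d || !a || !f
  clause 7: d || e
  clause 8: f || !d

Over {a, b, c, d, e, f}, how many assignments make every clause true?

There are 2^6 = 64 truth assignments over (a, b, c, d, e, f).
Split on c. With c = true, the clauses containing c are satisfied and !c drops from the rest; 2 of the 2^5 = 32 assignments to the other variables satisfy what remains.
With c = false, by the same count on the reduced clause set, 2 assignments work.
(One model: a=F, b=F, c=F, d=F, e=T, f=F.)
Total: 2 + 2 = 4.

4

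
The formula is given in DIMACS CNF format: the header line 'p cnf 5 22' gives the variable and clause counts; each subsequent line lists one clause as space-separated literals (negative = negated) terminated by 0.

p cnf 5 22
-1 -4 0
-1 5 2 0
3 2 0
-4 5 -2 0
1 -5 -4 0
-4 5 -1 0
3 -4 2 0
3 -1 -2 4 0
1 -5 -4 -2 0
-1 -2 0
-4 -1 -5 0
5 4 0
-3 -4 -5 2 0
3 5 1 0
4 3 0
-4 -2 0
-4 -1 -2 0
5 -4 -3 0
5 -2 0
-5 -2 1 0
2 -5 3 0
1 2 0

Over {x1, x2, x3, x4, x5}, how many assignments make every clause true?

There are 2^5 = 32 truth assignments over (x1, x2, x3, x4, x5).
Split on x3. With x3 = True, the clauses containing x3 are satisfied and ¬x3 drops from the rest; 1 of the 2^4 = 16 assignments to the other variables satisfy what remains.
With x3 = False, by the same count on the reduced clause set, 0 assignments work.
Total: 1 + 0 = 1.

1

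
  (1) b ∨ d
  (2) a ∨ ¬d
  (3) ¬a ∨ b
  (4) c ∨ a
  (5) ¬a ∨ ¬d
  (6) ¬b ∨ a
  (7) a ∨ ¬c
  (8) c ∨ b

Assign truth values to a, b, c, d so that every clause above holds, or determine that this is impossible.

Case b = True:
The clause (a) is unit, so a = True.
The clause (¬d) is unit, so d = False.
No clause remains; c is free.

a ↦ True; b ↦ True; c ↦ True; d ↦ False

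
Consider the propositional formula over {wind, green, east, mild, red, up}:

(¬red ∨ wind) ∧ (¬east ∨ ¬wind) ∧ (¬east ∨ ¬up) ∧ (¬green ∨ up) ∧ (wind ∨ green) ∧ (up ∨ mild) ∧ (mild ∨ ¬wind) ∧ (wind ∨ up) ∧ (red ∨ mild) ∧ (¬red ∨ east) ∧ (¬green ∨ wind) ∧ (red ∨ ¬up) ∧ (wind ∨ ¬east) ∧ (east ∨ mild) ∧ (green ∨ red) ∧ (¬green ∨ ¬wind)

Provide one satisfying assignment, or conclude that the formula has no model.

Case red = False:
The clause (mild) is unit, so mild = True.
The clause (¬up) is unit, so up = False.
The clause (¬green) is unit, so green = False.
Now (green) is unsatisfied and unit — conflict.
So red must be the other value — set red = True.
The clause (wind) is unit, so wind = True.
The clause (¬east) is unit, so east = False.
Now (east) is unsatisfied and unit — conflict.
Either choice for red ends in contradiction.

UNSATISFIABLE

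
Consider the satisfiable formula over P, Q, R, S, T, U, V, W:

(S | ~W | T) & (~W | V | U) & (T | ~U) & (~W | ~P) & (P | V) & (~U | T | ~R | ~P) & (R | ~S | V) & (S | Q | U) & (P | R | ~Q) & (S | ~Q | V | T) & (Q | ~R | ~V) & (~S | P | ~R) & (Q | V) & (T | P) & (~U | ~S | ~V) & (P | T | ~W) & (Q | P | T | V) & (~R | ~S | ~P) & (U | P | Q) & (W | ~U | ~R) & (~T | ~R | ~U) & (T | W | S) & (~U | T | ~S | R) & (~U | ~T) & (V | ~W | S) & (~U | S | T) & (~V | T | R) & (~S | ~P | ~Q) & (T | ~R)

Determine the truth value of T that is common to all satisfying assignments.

True

Suppose T = 0.
The clause (~U) is unit, so U = 0.
The clause (P) is unit, so P = 1.
The clause (~W) is unit, so W = 0.
The clause (S) is unit, so S = 1.
The clause (~R) is unit, so R = 0.
The clause (V) is unit, so V = 1.
Now (~V) is unsatisfied and unit — conflict.
So every satisfying assignment has T = True.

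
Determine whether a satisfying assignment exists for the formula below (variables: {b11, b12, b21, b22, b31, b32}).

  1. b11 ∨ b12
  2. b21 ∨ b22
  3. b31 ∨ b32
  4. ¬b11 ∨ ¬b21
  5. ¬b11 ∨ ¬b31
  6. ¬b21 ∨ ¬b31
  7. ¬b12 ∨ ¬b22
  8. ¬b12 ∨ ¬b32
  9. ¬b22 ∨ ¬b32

Unsatisfiable

Branch on b11: set b11 = True.
Unit clause (¬b21) forces b21 = False.
Unit clause (b22) forces b22 = True.
Unit clause (¬b31) forces b31 = False.
Unit clause (b32) forces b32 = True.
Now (¬b32) is unsatisfied and unit — conflict.
That branch fails; take b11 = False instead.
Unit clause (b12) forces b12 = True.
Unit clause (¬b22) forces b22 = False.
Unit clause (b21) forces b21 = True.
Unit clause (¬b31) forces b31 = False.
Unit clause (b32) forces b32 = True.
Now (¬b32) is unsatisfied and unit — conflict.
Either choice for b11 ends in contradiction.
No assignment satisfies every clause.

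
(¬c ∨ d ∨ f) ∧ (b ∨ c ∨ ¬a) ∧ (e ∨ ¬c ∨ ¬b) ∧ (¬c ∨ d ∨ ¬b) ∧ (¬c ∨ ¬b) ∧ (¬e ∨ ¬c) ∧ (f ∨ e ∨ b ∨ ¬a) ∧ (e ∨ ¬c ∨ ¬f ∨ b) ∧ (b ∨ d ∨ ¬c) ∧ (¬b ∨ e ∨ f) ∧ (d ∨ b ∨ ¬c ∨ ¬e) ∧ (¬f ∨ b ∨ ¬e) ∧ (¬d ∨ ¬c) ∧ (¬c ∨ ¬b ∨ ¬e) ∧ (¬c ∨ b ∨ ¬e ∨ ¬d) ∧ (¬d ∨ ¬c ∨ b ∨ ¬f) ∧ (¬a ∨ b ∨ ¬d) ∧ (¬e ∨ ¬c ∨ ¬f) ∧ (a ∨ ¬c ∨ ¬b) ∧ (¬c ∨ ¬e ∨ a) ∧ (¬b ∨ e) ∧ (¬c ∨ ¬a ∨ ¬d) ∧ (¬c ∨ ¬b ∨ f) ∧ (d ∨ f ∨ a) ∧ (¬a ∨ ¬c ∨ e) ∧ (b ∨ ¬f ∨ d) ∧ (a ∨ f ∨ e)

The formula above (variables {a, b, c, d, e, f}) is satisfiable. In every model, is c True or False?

False

Suppose c = True.
(¬b) alone gives b = False.
(¬e) alone gives e = False.
(¬f) alone gives f = False.
(d) alone gives d = True.
That conflicts with the unit clause (¬d).
So every satisfying assignment has c = False.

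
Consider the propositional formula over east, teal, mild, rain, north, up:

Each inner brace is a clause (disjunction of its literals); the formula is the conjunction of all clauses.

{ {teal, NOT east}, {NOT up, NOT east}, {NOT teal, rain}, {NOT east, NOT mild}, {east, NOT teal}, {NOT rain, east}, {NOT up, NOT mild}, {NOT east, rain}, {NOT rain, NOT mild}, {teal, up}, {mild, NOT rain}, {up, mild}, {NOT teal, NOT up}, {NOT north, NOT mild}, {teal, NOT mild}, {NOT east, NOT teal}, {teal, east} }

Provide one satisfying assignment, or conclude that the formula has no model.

Case teal = true:
From the singleton clause (rain), rain = true.
From the singleton clause (east), east = true.
Now (NOT east) is unsatisfied and unit — conflict.
So teal must be the other value — set teal = false.
From the singleton clause (NOT east), east = false.
Now (east) is unsatisfied and unit — conflict.
Both values of teal lead to a conflict.

UNSATISFIABLE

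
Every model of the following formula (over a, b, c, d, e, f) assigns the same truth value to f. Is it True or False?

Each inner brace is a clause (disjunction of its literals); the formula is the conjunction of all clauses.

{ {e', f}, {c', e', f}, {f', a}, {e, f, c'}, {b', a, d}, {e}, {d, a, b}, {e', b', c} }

True

Suppose f = 0.
The clause (e') is unit, so e = 0.
That conflicts with the unit clause (e).
So every satisfying assignment has f = True.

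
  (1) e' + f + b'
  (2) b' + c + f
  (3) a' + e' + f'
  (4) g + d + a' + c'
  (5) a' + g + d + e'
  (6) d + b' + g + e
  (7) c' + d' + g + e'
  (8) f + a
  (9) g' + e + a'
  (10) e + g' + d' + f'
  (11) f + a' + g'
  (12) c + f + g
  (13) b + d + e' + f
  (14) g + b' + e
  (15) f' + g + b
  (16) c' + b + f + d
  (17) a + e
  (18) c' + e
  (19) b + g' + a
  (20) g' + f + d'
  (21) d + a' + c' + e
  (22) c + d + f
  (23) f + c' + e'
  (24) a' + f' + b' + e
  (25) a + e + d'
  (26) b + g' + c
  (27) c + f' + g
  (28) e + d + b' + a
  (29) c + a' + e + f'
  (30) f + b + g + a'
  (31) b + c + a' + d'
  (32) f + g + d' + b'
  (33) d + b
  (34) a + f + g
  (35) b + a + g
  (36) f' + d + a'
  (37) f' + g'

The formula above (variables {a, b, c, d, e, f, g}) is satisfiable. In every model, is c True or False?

Suppose c = 0.
Case b = 0:
The clause (g') is unit, so g = 0.
The clause (f) is unit, so f = 1.
Now (f') is unsatisfied and unit — conflict.
That branch fails; take b = 1 instead.
The clause (f) is unit, so f = 1.
The clause (g) is unit, so g = 1.
Now (g') is unsatisfied and unit — conflict.
Neither b = 1 nor b = 0 works.
So every satisfying assignment has c = True.

True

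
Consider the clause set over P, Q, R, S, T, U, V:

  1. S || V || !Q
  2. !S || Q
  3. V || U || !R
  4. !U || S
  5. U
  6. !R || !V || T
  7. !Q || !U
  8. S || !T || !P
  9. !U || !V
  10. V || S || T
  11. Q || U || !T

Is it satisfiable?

No, unsatisfiable

(U) alone gives U = true.
(S) alone gives S = true.
(Q) alone gives Q = true.
That conflicts with the unit clause (!Q).
No assignment satisfies every clause.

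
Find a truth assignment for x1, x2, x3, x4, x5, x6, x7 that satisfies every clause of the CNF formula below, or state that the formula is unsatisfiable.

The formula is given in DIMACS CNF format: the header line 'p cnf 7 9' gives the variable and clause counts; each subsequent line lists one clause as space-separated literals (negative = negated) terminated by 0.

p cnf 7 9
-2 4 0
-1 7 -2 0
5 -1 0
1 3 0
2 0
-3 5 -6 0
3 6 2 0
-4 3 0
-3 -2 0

UNSATISFIABLE

From the singleton clause (x2), x2 = True.
From the singleton clause (x4), x4 = True.
From the singleton clause (x3), x3 = True.
That conflicts with the unit clause (¬x3).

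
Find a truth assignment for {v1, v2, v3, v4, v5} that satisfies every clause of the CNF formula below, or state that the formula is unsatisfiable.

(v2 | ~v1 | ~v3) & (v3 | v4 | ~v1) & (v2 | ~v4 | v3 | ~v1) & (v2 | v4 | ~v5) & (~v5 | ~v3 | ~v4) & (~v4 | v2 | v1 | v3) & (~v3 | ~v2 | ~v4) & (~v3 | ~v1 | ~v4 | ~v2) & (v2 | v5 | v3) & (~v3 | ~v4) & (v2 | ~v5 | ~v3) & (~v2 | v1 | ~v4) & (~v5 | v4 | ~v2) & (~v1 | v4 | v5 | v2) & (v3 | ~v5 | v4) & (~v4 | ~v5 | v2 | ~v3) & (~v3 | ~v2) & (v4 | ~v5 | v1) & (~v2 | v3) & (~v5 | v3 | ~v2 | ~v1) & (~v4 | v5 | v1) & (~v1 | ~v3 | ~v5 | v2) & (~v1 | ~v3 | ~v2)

v1=0, v2=0, v3=1, v4=0, v5=0

Try v3 = 1.
From the singleton clause (~v4), v4 = 0.
From the singleton clause (~v2), v2 = 0.
From the singleton clause (~v1), v1 = 0.
From the singleton clause (~v5), v5 = 0.
This assignment satisfies each clause.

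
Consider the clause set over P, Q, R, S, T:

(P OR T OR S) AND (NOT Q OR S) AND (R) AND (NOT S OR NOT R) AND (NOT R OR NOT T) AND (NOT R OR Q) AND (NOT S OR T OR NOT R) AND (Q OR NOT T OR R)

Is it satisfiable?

The clause (R) is unit, so R = true.
The clause (NOT S) is unit, so S = false.
The clause (NOT Q) is unit, so Q = false.
Now (Q) is unsatisfied and unit — conflict.
No assignment satisfies every clause.

Unsatisfiable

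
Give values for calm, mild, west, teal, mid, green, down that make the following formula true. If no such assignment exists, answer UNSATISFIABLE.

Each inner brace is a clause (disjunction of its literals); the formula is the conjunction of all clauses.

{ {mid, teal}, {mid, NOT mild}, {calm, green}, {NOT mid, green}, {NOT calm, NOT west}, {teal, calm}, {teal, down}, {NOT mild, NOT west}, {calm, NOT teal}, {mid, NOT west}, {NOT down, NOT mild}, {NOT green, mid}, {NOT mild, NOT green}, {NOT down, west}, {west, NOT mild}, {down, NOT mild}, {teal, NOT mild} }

calm ↦ true; mild ↦ false; west ↦ false; teal ↦ true; mid ↦ false; green ↦ false; down ↦ false

Suppose mid = false.
The clause (teal) is unit, so teal = true.
The clause (NOT mild) is unit, so mild = false.
The clause (calm) is unit, so calm = true.
The clause (NOT west) is unit, so west = false.
The clause (NOT green) is unit, so green = false.
The clause (NOT down) is unit, so down = false.
All clauses are satisfied.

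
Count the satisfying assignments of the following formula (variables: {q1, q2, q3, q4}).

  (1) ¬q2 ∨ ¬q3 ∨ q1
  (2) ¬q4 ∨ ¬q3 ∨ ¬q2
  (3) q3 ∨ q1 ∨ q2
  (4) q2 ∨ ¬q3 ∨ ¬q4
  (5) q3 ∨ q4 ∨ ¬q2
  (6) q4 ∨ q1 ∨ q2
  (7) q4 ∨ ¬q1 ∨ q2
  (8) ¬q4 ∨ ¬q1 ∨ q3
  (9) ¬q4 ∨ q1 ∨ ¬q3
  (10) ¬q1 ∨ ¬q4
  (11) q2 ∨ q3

2

There are 2^4 = 16 truth assignments over (q1, q2, q3, q4).
Check each against the 11 clauses (columns in the order q1, q2, q3, q4):
  F F F F  ✗ fails (q3 ∨ q1 ∨ q2)
  F F F T  ✗ fails (q3 ∨ q1 ∨ q2)
  F F T F  ✗ fails (q4 ∨ q1 ∨ q2)
  F F T T  ✗ fails (q2 ∨ ¬q3 ∨ ¬q4)
  F T F F  ✗ fails (q3 ∨ q4 ∨ ¬q2)
  F T F T  ✓ satisfies all
  F T T F  ✗ fails (¬q2 ∨ ¬q3 ∨ q1)
  F T T T  ✗ fails (¬q2 ∨ ¬q3 ∨ q1)
  T F F F  ✗ fails (q4 ∨ ¬q1 ∨ q2)
  T F F T  ✗ fails (¬q4 ∨ ¬q1 ∨ q3)
  T F T F  ✗ fails (q4 ∨ ¬q1 ∨ q2)
  T F T T  ✗ fails (q2 ∨ ¬q3 ∨ ¬q4)
  T T F F  ✗ fails (q3 ∨ q4 ∨ ¬q2)
  T T F T  ✗ fails (¬q4 ∨ ¬q1 ∨ q3)
  T T T F  ✓ satisfies all
  T T T T  ✗ fails (¬q4 ∨ ¬q3 ∨ ¬q2)
2 of the 16 rows are models.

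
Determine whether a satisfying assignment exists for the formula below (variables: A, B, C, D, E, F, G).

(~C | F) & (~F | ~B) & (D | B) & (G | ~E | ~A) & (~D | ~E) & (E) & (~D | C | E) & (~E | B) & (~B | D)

Unsatisfiable

From the singleton clause (E), E = 1.
From the singleton clause (~D), D = 0.
From the singleton clause (B), B = 1.
That conflicts with the unit clause (~B).
No assignment satisfies every clause.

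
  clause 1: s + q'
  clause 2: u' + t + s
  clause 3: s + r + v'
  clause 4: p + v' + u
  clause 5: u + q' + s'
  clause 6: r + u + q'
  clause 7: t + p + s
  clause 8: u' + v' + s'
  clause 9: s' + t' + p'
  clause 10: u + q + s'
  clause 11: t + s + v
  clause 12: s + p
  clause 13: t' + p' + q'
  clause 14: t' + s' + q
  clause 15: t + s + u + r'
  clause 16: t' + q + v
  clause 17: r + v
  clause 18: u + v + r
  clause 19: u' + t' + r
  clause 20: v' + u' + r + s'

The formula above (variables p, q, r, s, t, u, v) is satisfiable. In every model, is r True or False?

True

Suppose r = 0.
The clause (v) is unit, so v = 1.
The clause (s) is unit, so s = 1.
The clause (u') is unit, so u = 0.
The clause (p) is unit, so p = 1.
The clause (q') is unit, so q = 0.
That conflicts with the unit clause (q).
So every satisfying assignment has r = True.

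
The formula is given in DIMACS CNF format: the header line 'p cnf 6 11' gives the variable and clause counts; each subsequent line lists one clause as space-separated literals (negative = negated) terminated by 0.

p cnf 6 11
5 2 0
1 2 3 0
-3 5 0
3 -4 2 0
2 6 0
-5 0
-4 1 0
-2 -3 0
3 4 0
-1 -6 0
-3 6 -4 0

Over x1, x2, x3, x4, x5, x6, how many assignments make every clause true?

There are 2^6 = 64 truth assignments over (x1, x2, x3, x4, x5, x6).
Split on x5. With x5 = True, the clauses containing x5 are satisfied and ¬x5 drops from the rest; 0 of the 2^5 = 32 assignments to the other variables satisfy what remains.
With x5 = False, by the same count on the reduced clause set, 1 assignment works.
(One model: x1=T, x2=T, x3=F, x4=T, x5=F, x6=F.)
Total: 0 + 1 = 1.

1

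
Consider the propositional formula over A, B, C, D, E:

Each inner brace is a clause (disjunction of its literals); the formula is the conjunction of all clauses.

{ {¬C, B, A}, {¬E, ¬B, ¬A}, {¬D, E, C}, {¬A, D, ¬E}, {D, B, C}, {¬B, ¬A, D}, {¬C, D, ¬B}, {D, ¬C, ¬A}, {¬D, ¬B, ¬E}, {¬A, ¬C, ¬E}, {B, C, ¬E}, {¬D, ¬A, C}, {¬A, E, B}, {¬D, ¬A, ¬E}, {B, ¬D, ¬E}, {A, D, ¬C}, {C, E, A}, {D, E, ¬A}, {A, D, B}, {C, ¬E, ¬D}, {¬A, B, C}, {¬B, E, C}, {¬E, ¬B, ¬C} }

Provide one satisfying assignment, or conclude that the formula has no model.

A: False,  B: True,  C: False,  D: False,  E: True

Suppose C = False.
Suppose D = False.
(B) alone gives B = True.
(¬A) alone gives A = False.
(E) alone gives E = True.
Every clause now holds.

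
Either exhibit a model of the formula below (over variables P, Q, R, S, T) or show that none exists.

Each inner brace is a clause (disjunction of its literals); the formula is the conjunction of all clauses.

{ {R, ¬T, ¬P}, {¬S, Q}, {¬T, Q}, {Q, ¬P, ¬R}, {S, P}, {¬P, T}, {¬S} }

P=True; Q=True; R=True; S=False; T=True

From the singleton clause (¬S), S = False.
From the singleton clause (P), P = True.
From the singleton clause (T), T = True.
From the singleton clause (R), R = True.
From the singleton clause (Q), Q = True.
This assignment satisfies each clause.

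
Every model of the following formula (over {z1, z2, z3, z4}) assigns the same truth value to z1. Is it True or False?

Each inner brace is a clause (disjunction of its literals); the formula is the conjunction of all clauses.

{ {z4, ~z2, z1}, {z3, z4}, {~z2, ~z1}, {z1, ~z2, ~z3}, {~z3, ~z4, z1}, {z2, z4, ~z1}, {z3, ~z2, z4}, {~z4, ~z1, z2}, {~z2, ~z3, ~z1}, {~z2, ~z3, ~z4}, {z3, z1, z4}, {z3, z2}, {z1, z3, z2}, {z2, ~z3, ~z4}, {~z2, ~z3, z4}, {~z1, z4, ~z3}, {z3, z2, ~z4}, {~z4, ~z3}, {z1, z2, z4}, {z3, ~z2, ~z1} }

Suppose z1 = 1.
The clause (~z2) is unit, so z2 = 0.
The clause (z4) is unit, so z4 = 1.
That conflicts with the unit clause (~z4).
So every satisfying assignment has z1 = False.

False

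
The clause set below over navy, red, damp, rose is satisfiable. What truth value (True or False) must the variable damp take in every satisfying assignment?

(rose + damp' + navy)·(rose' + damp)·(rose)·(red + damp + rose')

Suppose damp = 0.
From the singleton clause (rose'), rose = 0.
Now (rose) is unsatisfied and unit — conflict.
So every satisfying assignment has damp = True.

True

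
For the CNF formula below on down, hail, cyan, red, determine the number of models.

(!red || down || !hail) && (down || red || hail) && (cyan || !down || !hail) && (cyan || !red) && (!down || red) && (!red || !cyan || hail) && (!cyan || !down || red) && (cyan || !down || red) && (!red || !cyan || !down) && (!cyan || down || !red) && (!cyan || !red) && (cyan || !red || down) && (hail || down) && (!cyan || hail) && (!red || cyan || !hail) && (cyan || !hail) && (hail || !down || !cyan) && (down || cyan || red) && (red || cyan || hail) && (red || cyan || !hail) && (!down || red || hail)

1

There are 2^4 = 16 truth assignments over (down, hail, cyan, red).
Check each against the 21 clauses (columns in the order down, hail, cyan, red):
  F F F F  ✗ fails (down || red || hail)
  F F F T  ✗ fails (cyan || !red)
  F F T F  ✗ fails (down || red || hail)
  F F T T  ✗ fails (!red || !cyan || hail)
  F T F F  ✗ fails (cyan || !hail)
  F T F T  ✗ fails (!red || down || !hail)
  F T T F  ✓ satisfies all
  F T T T  ✗ fails (!red || down || !hail)
  T F F F  ✗ fails (!down || red)
  T F F T  ✗ fails (cyan || !red)
  T F T F  ✗ fails (!down || red)
  T F T T  ✗ fails (!red || !cyan || hail)
  T T F F  ✗ fails (cyan || !down || !hail)
  T T F T  ✗ fails (cyan || !down || !hail)
  T T T F  ✗ fails (!down || red)
  T T T T  ✗ fails (!red || !cyan || !down)
1 of the 16 rows is a model.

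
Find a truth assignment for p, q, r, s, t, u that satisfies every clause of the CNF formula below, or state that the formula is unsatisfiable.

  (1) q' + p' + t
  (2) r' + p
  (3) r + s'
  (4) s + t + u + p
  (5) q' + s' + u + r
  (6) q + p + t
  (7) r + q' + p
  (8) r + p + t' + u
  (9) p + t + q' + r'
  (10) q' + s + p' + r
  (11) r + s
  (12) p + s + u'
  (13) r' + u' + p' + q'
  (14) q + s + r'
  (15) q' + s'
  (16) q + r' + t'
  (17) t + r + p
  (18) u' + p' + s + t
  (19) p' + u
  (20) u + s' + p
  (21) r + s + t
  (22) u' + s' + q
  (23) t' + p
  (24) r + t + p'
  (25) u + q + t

Case r = 0:
(s') alone gives s = 0.
But (s) is also a unit clause — contradiction.
So r must be the other value — set r = 1.
(p) alone gives p = 1.
(u) alone gives u = 1.
(q') alone gives q = 0.
(s) alone gives s = 1.
But (s') is also a unit clause — contradiction.
Neither r = 1 nor r = 0 works.

UNSATISFIABLE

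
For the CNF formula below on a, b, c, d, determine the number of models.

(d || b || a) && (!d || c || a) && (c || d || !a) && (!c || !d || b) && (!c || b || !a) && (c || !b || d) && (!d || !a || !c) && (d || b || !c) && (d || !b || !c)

There are 2^4 = 16 truth assignments over (a, b, c, d).
Check each against the 9 clauses (columns in the order a, b, c, d):
  F F F F  ✗ fails (d || b || a)
  F F F T  ✗ fails (!d || c || a)
  F F T F  ✗ fails (d || b || a)
  F F T T  ✗ fails (!c || !d || b)
  F T F F  ✗ fails (c || !b || d)
  F T F T  ✗ fails (!d || c || a)
  F T T F  ✗ fails (d || !b || !c)
  F T T T  ✓ satisfies all
  T F F F  ✗ fails (c || d || !a)
  T F F T  ✓ satisfies all
  T F T F  ✗ fails (!c || b || !a)
  T F T T  ✗ fails (!c || !d || b)
  T T F F  ✗ fails (c || d || !a)
  T T F T  ✓ satisfies all
  T T T F  ✗ fails (d || !b || !c)
  T T T T  ✗ fails (!d || !a || !c)
3 of the 16 rows are models.

3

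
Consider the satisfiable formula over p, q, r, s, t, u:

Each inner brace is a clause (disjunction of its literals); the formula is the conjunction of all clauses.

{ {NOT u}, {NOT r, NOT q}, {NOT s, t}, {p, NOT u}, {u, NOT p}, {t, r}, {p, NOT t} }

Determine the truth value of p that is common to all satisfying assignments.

Suppose p = true.
From the singleton clause (NOT u), u = false.
That conflicts with the unit clause (u).
So every satisfying assignment has p = False.

False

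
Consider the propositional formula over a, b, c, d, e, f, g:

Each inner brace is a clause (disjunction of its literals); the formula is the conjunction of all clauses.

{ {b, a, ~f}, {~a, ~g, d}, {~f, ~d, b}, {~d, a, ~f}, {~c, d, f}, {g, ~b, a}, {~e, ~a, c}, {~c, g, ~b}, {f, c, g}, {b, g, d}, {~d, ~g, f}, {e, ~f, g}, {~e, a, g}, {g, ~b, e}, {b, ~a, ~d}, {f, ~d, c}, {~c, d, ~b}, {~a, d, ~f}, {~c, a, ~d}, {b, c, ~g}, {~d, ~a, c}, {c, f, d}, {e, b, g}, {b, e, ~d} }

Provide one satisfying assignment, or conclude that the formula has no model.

a=0,  b=1,  c=0,  d=0,  e=0,  f=1,  g=1

Suppose b = 1.
Suppose g = 1.
Suppose a = 0.
Suppose d = 0.
The clause (~c) is unit, so c = 0.
The clause (f) is unit, so f = 1.
Every clause is now satisfied; e is unconstrained.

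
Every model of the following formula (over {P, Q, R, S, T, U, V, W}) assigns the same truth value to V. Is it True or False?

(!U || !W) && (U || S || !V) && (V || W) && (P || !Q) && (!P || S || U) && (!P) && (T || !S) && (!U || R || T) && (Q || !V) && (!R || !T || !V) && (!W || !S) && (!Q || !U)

False

Suppose V = true.
Unit clause (!P) forces P = false.
Unit clause (!Q) forces Q = false.
Now (Q) is unsatisfied and unit — conflict.
So every satisfying assignment has V = False.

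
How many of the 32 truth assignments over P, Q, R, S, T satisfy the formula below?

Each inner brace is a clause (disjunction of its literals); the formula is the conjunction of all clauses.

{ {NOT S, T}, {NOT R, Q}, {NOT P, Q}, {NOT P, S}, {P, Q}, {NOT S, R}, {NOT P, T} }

There are 2^5 = 32 truth assignments over (P, Q, R, S, T).
Split on S. With S = true, the clauses containing S are satisfied and NOT S drops from the rest; 2 of the 2^4 = 16 assignments to the other variables satisfy what remains.
With S = false, by the same count on the reduced clause set, 4 assignments work.
(One model: P=F, Q=T, R=F, S=F, T=F.)
Total: 2 + 4 = 6.

6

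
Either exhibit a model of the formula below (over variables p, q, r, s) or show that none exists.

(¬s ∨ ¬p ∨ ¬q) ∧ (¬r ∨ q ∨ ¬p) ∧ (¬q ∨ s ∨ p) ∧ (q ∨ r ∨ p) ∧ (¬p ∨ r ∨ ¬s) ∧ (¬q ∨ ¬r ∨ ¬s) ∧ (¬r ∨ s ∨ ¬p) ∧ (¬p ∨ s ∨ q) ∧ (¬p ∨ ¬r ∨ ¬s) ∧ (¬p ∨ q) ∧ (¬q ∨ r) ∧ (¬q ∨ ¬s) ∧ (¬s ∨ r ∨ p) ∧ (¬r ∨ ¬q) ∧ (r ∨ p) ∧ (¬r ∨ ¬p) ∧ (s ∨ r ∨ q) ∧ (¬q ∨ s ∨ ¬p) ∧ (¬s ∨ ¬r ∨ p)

Try p = False.
(r) alone gives r = True.
(¬q) alone gives q = False.
(¬s) alone gives s = False.
Every clause now holds.

p: False,  q: False,  r: True,  s: False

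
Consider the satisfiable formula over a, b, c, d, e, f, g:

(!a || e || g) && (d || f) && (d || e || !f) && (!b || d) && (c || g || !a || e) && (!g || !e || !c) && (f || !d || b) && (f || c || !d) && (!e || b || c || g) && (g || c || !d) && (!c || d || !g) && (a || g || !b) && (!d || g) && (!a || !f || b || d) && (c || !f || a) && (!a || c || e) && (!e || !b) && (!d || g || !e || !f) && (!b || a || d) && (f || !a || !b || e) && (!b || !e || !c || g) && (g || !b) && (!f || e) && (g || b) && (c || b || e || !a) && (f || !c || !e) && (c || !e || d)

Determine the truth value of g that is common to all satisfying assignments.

Suppose g = false.
The clause (!d) is unit, so d = false.
The clause (f) is unit, so f = true.
The clause (e) is unit, so e = true.
The clause (!b) is unit, so b = false.
That conflicts with the unit clause (b).
So every satisfying assignment has g = True.

True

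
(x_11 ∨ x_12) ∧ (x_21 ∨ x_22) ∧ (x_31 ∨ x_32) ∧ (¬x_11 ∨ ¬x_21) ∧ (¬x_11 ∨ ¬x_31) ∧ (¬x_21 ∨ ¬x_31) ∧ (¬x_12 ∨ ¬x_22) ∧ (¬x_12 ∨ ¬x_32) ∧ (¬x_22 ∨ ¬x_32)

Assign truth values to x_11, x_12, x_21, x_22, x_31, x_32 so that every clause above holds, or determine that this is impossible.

UNSATISFIABLE

Case x_11 = True:
Unit clause (¬x_21) forces x_21 = False.
Unit clause (x_22) forces x_22 = True.
Unit clause (¬x_31) forces x_31 = False.
Unit clause (x_32) forces x_32 = True.
That conflicts with the unit clause (¬x_32).
Undo x_11 and try x_11 = False.
Unit clause (x_12) forces x_12 = True.
Unit clause (¬x_22) forces x_22 = False.
Unit clause (x_21) forces x_21 = True.
Unit clause (¬x_31) forces x_31 = False.
Unit clause (x_32) forces x_32 = True.
That conflicts with the unit clause (¬x_32).
Either choice for x_11 ends in contradiction.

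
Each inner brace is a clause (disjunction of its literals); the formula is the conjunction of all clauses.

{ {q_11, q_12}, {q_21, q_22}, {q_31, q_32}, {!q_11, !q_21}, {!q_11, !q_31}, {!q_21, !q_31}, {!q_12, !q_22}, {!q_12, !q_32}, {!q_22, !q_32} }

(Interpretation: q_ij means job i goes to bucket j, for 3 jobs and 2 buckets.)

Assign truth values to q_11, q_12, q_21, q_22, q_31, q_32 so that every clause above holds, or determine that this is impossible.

Branch on q_11: set q_11 = true.
The clause (!q_21) is unit, so q_21 = false.
The clause (q_22) is unit, so q_22 = true.
The clause (!q_31) is unit, so q_31 = false.
The clause (q_32) is unit, so q_32 = true.
But (!q_32) is also a unit clause — contradiction.
So q_11 must be the other value — set q_11 = false.
The clause (q_12) is unit, so q_12 = true.
The clause (!q_22) is unit, so q_22 = false.
The clause (q_21) is unit, so q_21 = true.
The clause (!q_31) is unit, so q_31 = false.
The clause (q_32) is unit, so q_32 = true.
But (!q_32) is also a unit clause — contradiction.
Both values of q_11 lead to a conflict.

UNSATISFIABLE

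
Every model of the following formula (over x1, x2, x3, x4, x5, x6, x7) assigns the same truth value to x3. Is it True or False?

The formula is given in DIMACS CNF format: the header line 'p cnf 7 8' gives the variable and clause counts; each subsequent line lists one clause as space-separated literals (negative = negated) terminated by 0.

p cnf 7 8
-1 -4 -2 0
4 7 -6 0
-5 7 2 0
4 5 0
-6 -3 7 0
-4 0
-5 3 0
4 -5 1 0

True

Suppose x3 = False.
The clause (¬x4) is unit, so x4 = False.
The clause (x5) is unit, so x5 = True.
Now (¬x5) is unsatisfied and unit — conflict.
So every satisfying assignment has x3 = True.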